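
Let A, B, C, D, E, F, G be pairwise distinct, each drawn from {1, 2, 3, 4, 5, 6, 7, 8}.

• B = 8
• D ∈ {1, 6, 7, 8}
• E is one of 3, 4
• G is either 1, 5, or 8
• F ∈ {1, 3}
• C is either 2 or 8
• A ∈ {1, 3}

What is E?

B has just one choice, so B = 8. Remove 8 from C, D, G.
C must be 2 (only option left).
The 2 variables A and F are confined to {1, 3}, which locks those values in; drop them from D, E, G.
So E = 4.

4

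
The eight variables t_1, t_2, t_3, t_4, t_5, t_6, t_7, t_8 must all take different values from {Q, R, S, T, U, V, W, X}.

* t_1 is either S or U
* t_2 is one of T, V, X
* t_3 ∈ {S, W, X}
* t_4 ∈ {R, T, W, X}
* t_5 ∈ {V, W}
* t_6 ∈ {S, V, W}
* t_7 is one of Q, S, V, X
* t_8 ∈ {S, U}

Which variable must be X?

t_3

Among the 8 variables, Q fits only t_7 (and all 8 values in {Q, R, S, T, U, V, W, X} must be used), so t_7 = Q.
The 7 still-open variables draw from only 7 values {R, S, T, U, V, W, X}, so each is used; only t_4 can be R, hence t_4 = R.
The 6 still-open variables together cover exactly {S, T, U, V, W, X} — 6 values for 6 variables — and T appears only in t_2's list, so t_2 = T.
The 5 still-open variables draw from only 5 values {S, U, V, W, X}, so each is used; only t_3 can be X, hence t_3 = X.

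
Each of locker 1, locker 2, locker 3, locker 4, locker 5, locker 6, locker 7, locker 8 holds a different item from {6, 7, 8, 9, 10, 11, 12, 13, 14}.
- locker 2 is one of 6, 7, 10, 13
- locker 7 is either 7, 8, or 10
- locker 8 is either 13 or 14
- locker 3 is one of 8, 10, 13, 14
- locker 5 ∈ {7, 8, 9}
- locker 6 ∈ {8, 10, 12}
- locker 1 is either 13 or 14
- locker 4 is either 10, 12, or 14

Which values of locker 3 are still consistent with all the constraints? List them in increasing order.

The 8 variables draw from only 8 values {6, 7, 8, 9, 10, 12, 13, 14}, so each is used; only locker 2 can be 6, hence locker 2 = 6.
Among the 7 still-open variables, 9 fits only locker 5 (and all 7 values in {7, 8, 9, 10, 12, 13, 14} must be used), so locker 5 = 9.
The 6 still-open variables together cover exactly {7, 8, 10, 12, 13, 14} — 6 values for 6 variables — and 7 appears only in locker 7's list, so locker 7 = 7.
The 2 variables locker 1 and locker 8 are confined to {13, 14}, which locks those values in; drop them from locker 3, locker 4.
No further eliminations apply; locker 3 can still be any of 8, 10.

8, 10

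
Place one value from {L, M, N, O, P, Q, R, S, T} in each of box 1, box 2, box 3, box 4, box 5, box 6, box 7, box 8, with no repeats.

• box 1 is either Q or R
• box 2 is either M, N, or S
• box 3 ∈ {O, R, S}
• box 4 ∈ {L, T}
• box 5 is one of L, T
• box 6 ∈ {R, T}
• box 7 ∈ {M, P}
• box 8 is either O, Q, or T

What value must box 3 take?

The 2 variables box 4 and box 5 are confined to {L, T}, which locks those values in; drop them from box 6, box 8.
box 6 has just one choice, so box 6 = R. Eliminate R elsewhere: box 1, box 3.
box 1 must be Q (only option left). So box 8 can't be Q.
That leaves box 8 = O. Remove O from box 3.
So box 3 = S.

S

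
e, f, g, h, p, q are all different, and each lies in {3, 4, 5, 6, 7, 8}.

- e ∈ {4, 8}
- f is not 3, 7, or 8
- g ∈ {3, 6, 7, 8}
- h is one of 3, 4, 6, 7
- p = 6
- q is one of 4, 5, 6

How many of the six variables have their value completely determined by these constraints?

p's domain is down to {6}, so p = 6. Strike 6 from f, g, h, q.
The 2 variables f and q are confined to {4, 5}, which locks those values in; drop them from e, h.
That leaves e = 8. Strike 8 from g.
Determined: e=8, p=6. The other variables each still have more than one consistent value. That makes 2.

2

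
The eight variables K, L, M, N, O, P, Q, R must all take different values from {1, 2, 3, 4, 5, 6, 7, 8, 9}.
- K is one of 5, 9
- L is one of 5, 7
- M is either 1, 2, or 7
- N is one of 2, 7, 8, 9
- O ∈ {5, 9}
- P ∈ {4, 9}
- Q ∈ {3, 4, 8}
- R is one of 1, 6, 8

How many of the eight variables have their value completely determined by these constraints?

2

K and O share exactly the 2 values {5, 9}; by pigeonhole those values go to them, so strike 5, 9 from L, N, P.
L must be 7 (only option left). Strike 7 from M, N.
P must be 4 (only option left). Remove 4 from Q.
Determined: L=7, P=4. The other variables each still have more than one consistent value. That makes 2.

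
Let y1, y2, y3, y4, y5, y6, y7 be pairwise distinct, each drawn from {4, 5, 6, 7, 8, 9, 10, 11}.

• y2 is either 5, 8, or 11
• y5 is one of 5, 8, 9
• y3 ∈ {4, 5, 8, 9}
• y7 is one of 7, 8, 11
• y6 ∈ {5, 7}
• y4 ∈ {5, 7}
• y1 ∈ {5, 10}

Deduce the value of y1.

The 7 variables together cover exactly {4, 5, 7, 8, 9, 10, 11} — 7 values for 7 variables — and 4 appears only in y3's list, so y3 = 4.
Among the 6 still-open variables, 9 fits only y5 (and all 6 values in {5, 7, 8, 9, 10, 11} must be used), so y5 = 9.
The 5 still-open variables draw from only 5 values {5, 7, 8, 10, 11}, so each is used; only y1 can be 10, hence y1 = 10.

10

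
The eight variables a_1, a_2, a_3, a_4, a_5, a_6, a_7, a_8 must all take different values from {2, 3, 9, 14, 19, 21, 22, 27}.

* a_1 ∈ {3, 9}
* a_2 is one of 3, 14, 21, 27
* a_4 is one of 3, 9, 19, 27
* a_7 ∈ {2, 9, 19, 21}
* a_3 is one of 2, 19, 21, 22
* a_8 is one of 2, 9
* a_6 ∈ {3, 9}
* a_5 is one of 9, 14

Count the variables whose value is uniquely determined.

Among the 8 variables, 22 fits only a_3 (and all 8 values in {2, 3, 9, 14, 19, 21, 22, 27} must be used), so a_3 = 22.
a_1 and a_6 between them cover only {3, 9} — a naked pair. Remove those values from a_2, a_4, a_5, a_7, a_8.
a_5 has just one choice, so a_5 = 14. Remove 14 from a_2.
a_8 has just one choice, so a_8 = 2. Remove 2 from a_7.
Determined: a_3=22, a_5=14, a_8=2. The other variables each still have more than one consistent value. That makes 3.

3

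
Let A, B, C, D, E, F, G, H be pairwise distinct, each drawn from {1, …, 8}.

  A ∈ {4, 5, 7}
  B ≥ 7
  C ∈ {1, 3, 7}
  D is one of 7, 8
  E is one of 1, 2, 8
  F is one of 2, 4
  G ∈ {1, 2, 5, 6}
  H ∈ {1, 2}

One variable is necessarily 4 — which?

F

Among the 8 variables, 3 fits only C (and all 8 values in {1, 2, 3, 4, 5, 6, 7, 8} must be used), so C = 3.
The 7 still-open variables draw from only 7 values {1, 2, 4, 5, 6, 7, 8}, so each is used; only G can be 6, hence G = 6.
The 6 still-open variables draw from only 6 values {1, 2, 4, 5, 7, 8}, so each is used; only A can be 5, hence A = 5.
The 5 still-open variables together cover exactly {1, 2, 4, 7, 8} — 5 values for 5 variables — and 4 appears only in F's list, so F = 4.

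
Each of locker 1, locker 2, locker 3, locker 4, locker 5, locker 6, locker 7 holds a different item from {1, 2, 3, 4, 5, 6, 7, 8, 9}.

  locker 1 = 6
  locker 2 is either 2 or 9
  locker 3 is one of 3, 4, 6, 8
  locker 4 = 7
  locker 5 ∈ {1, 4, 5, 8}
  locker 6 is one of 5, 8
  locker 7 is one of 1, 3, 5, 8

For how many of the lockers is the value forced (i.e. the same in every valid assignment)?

locker 1's domain is down to {6}, so locker 1 = 6. Strike 6 from locker 3.
locker 4's domain is down to {7}, so locker 4 = 7.
Determined: locker 1=6, locker 4=7. The other lockers each still have more than one consistent value. That makes 2.

2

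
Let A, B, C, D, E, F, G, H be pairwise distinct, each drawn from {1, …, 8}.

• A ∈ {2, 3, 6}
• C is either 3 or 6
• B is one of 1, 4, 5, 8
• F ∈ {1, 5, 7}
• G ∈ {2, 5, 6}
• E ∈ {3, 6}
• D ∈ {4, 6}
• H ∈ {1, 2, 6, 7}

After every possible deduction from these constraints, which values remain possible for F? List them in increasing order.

The 8 variables together cover exactly {1, 2, 3, 4, 5, 6, 7, 8} — 8 values for 8 variables — and 8 appears only in B's list, so B = 8.
The 7 still-open variables together cover exactly {1, 2, 3, 4, 5, 6, 7} — 7 values for 7 variables — and 4 appears only in D's list, so D = 4.
C and E share exactly the 2 values {3, 6}; by pigeonhole those values go to them, so strike 3, 6 from A, G, H.
A must be 2 (only option left). Strike 2 from G, H.
G must be 5 (only option left). Remove 5 from F.
No further eliminations apply; F can still be any of 1, 7.

1, 7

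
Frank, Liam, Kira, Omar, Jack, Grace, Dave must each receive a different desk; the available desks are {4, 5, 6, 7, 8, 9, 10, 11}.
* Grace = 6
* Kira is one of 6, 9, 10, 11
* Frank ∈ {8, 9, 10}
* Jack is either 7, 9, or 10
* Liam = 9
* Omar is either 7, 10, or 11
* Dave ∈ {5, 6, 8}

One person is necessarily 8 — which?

Liam's domain is down to {9}, so Liam = 9. Remove 9 from Frank, Kira, Jack.
Grace has just one choice, so Grace = 6. So Kira, Dave can't be 6.
The 5 still-open variables together cover exactly {5, 7, 8, 10, 11} — 5 values for 5 variables — and 5 appears only in Dave's list, so Dave = 5.
The 4 still-open variables draw from only 4 values {7, 8, 10, 11}, so each is used; only Frank can be 8, hence Frank = 8.

Frank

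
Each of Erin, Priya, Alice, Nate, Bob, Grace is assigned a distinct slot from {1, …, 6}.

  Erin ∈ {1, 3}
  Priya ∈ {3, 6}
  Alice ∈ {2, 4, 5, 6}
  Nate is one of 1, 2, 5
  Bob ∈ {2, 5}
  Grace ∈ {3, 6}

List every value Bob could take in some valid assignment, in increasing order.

The 6 variables draw from only 6 values {1, 2, 3, 4, 5, 6}, so each is used; only Alice can be 4, hence Alice = 4.
The 2 variables Priya and Grace are confined to {3, 6}, which locks those values in; drop them from Erin.
Erin has just one choice, so Erin = 1. So Nate can't be 1.
No further eliminations apply; Bob can still be any of 2, 5.

2, 5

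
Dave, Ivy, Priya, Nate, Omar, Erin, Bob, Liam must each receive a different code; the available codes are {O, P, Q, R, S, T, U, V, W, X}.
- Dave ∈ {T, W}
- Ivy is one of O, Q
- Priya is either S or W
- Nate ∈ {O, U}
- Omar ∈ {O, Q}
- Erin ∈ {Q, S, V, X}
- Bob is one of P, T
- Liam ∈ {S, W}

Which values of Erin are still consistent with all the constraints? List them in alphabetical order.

V, X

The 2 variables Ivy and Omar are confined to {O, Q}, which locks those values in; drop them from Nate, Erin.
That leaves Nate = U.
The 2 variables Priya and Liam are confined to {S, W}, which locks those values in; drop them from Dave, Erin.
That leaves Dave = T. Eliminate T elsewhere: Bob.
Bob must be P (only option left).
No further eliminations apply; Erin can still be any of V, X.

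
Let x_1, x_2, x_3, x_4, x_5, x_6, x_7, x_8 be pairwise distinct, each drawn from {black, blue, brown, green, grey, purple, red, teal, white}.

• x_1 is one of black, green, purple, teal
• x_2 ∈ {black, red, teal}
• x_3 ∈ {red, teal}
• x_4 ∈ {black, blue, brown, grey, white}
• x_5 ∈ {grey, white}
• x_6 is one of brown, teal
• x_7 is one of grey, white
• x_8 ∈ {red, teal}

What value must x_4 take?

x_3 and x_8 between them cover only {red, teal} — a naked pair. Remove those values from x_1, x_2, x_6.
x_2's domain is down to {black}, so x_2 = black. Remove black from x_1, x_4.
x_6 has just one choice, so x_6 = brown. Remove brown from x_4.
x_5 and x_7 share exactly the 2 values {grey, white}; by pigeonhole those values go to them, so strike grey, white from x_4.
So x_4 = blue.

blue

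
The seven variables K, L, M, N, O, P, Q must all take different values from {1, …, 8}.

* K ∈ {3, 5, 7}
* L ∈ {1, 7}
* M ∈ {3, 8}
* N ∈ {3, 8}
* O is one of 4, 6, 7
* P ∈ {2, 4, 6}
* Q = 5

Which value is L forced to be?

1

Q has just one choice, so Q = 5. Eliminate 5 elsewhere: K.
M and N between them cover only {3, 8} — a naked pair. Remove those values from K.
K must be 7 (only option left). Remove 7 from L, O.
So L = 1.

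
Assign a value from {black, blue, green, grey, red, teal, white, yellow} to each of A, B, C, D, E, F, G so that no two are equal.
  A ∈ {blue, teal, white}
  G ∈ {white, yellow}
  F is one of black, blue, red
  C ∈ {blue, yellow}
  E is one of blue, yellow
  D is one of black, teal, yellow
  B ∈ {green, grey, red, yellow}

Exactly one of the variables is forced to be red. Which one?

F

C and E between them cover only {blue, yellow} — a naked pair. Remove those values from A, B, D, F, G.
G must be white (only option left). Strike white from A.
That leaves A = teal. Eliminate teal elsewhere: D.
D has just one choice, so D = black. Remove black from F.
So red goes to F.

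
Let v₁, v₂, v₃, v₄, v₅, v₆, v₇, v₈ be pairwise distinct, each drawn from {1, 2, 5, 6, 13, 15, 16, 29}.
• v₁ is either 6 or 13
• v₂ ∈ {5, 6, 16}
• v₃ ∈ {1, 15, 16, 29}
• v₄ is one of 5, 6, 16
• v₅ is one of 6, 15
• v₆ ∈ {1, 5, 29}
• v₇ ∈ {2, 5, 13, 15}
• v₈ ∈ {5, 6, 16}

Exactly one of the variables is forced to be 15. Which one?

v₅

The 8 variables together cover exactly {1, 2, 5, 6, 13, 15, 16, 29} — 8 values for 8 variables — and 2 appears only in v₇'s list, so v₇ = 2.
The 7 still-open variables together cover exactly {1, 5, 6, 13, 15, 16, 29} — 7 values for 7 variables — and 13 appears only in v₁'s list, so v₁ = 13.
The 3 variables v₂, v₄, v₈ are confined to {5, 6, 16}, which locks those values in; drop them from v₃, v₅, v₆.
So 15 goes to v₅.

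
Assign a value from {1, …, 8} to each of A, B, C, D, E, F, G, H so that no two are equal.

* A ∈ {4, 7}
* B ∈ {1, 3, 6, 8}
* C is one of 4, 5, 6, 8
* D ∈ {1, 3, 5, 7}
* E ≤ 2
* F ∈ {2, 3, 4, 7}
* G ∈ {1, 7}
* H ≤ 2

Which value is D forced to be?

E and H share exactly the 2 values {1, 2}; by pigeonhole those values go to them, so strike 1, 2 from B, D, F, G.
That leaves G = 7. Eliminate 7 elsewhere: A, D, F.
A's domain is down to {4}, so A = 4. Strike 4 from C, F.
F has just one choice, so F = 3. Eliminate 3 elsewhere: B, D.
So D = 5.

5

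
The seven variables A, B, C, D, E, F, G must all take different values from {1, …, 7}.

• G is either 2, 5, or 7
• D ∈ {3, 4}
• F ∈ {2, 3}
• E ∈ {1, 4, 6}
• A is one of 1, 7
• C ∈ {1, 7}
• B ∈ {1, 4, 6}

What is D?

The 7 variables draw from only 7 values {1, 2, 3, 4, 5, 6, 7}, so each is used; only G can be 5, hence G = 5.
Among the 6 still-open variables, 2 fits only F (and all 6 values in {1, 2, 3, 4, 6, 7} must be used), so F = 2.
Among the 5 still-open variables, 3 fits only D (and all 5 values in {1, 3, 4, 6, 7} must be used), so D = 3.

3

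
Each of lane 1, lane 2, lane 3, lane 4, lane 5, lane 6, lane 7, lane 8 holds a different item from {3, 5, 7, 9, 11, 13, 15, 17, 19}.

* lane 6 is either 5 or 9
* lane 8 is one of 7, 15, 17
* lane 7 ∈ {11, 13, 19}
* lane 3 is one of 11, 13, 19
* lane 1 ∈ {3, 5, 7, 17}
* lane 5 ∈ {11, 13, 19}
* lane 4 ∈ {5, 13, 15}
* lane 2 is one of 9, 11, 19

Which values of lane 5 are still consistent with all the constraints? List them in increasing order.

lane 3, lane 5, lane 7 share exactly the 3 values {11, 13, 19}; by pigeonhole those values go to them, so strike 11, 13, 19 from lane 2, lane 4.
lane 2 must be 9 (only option left). Eliminate 9 elsewhere: lane 6.
That leaves lane 6 = 5. Strike 5 from lane 1, lane 4.
That leaves lane 4 = 15. Strike 15 from lane 8.
No further eliminations apply; lane 5 can still be any of 11, 13, 19.

11, 13, 19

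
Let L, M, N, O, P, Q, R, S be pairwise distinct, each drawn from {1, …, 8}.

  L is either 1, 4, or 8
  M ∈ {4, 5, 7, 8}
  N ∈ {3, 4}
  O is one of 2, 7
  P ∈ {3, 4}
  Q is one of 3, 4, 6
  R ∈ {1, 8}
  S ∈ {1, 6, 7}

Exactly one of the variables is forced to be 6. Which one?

The 8 variables together cover exactly {1, 2, 3, 4, 5, 6, 7, 8} — 8 values for 8 variables — and 2 appears only in O's list, so O = 2.
The 7 still-open variables draw from only 7 values {1, 3, 4, 5, 6, 7, 8}, so each is used; only M can be 5, hence M = 5.
Among the 6 still-open variables, 7 fits only S (and all 6 values in {1, 3, 4, 6, 7, 8} must be used), so S = 7.
The 5 still-open variables together cover exactly {1, 3, 4, 6, 8} — 5 values for 5 variables — and 6 appears only in Q's list, so Q = 6.

Q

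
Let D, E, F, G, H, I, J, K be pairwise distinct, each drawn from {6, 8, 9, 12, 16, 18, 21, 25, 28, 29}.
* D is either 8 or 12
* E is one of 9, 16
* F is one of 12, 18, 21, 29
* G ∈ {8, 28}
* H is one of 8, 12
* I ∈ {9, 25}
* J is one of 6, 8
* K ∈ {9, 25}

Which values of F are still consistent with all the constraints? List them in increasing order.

18, 21, 29

D and H share exactly the 2 values {8, 12}; by pigeonhole those values go to them, so strike 8, 12 from F, G, J.
G's domain is down to {28}, so G = 28.
That leaves J = 6.
The 2 variables I and K are confined to {9, 25}, which locks those values in; drop them from E.
E's domain is down to {16}, so E = 16.
No further eliminations apply; F can still be any of 18, 21, 29.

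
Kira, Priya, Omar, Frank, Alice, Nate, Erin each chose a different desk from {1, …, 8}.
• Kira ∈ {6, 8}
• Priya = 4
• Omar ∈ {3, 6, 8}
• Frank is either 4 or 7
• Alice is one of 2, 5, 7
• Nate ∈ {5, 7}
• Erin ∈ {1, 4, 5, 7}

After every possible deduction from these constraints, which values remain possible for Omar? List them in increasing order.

Priya has just one choice, so Priya = 4. Eliminate 4 elsewhere: Frank, Erin.
Frank has just one choice, so Frank = 7. So Alice, Nate, Erin can't be 7.
Nate must be 5 (only option left). Remove 5 from Alice, Erin.
That leaves Erin = 1.
Alice must be 2 (only option left).
No further eliminations apply; Omar can still be any of 3, 6, 8.

3, 6, 8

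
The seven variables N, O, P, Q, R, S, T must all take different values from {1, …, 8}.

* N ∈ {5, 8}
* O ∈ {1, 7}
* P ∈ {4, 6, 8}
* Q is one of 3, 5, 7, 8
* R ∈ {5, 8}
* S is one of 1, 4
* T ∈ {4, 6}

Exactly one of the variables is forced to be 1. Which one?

The 7 variables draw from only 7 values {1, 3, 4, 5, 6, 7, 8}, so each is used; only Q can be 3, hence Q = 3.
The 6 still-open variables together cover exactly {1, 4, 5, 6, 7, 8} — 6 values for 6 variables — and 7 appears only in O's list, so O = 7.
The 5 still-open variables together cover exactly {1, 4, 5, 6, 8} — 5 values for 5 variables — and 1 appears only in S's list, so S = 1.

S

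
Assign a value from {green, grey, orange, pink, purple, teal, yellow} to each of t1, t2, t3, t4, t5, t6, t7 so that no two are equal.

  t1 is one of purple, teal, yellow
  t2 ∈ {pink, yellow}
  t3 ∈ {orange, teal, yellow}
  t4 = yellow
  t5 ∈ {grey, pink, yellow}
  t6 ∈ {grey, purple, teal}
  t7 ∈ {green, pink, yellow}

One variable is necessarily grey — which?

t5

t4 must be yellow (only option left). Remove yellow from t1, t2, t3, t5, t7.
t2 has just one choice, so t2 = pink. Eliminate pink elsewhere: t5, t7.
So grey goes to t5.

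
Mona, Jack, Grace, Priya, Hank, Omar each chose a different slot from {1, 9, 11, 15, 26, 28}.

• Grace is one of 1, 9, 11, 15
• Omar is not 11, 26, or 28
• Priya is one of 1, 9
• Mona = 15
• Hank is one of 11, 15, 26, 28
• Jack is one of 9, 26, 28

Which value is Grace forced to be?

11

Mona has just one choice, so Mona = 15. Remove 15 from Grace, Hank, Omar.
Priya and Omar between them cover only {1, 9} — a naked pair. Remove those values from Jack, Grace.
So Grace = 11.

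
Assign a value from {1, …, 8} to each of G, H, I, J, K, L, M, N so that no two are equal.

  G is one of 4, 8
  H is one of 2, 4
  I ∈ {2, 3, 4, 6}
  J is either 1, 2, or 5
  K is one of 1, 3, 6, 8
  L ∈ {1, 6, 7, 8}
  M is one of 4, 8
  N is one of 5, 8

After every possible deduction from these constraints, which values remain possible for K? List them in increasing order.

3, 6

The 8 variables together cover exactly {1, 2, 3, 4, 5, 6, 7, 8} — 8 values for 8 variables — and 7 appears only in L's list, so L = 7.
G and M between them cover only {4, 8} — a naked pair. Remove those values from H, I, K, N.
H has just one choice, so H = 2. Eliminate 2 elsewhere: I, J.
N's domain is down to {5}, so N = 5. So J can't be 5.
J's domain is down to {1}, so J = 1. So K can't be 1.
No further eliminations apply; K can still be any of 3, 6.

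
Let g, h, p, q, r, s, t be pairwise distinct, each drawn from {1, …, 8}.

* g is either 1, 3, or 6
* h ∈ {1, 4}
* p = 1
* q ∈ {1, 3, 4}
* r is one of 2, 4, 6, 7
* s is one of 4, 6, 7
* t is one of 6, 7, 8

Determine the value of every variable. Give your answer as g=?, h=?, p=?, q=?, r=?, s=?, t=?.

g=6, h=4, p=1, q=3, r=2, s=7, t=8

p must be 1 (only option left). So g, h, q can't be 1.
h must be 4 (only option left). So q, r, s can't be 4.
q has just one choice, so q = 3. Remove 3 from g.
g has just one choice, so g = 6. Eliminate 6 elsewhere: r, s, t.
That leaves s = 7. So r, t can't be 7.
t's domain is down to {8}, so t = 8.
That leaves r = 2.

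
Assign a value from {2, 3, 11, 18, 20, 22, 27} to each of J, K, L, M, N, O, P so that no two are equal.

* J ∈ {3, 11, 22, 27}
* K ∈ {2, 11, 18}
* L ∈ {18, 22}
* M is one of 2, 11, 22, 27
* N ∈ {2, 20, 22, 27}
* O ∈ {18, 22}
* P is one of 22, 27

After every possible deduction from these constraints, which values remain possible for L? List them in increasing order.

Among the 7 variables, 3 fits only J (and all 7 values in {2, 3, 11, 18, 20, 22, 27} must be used), so J = 3.
The 6 still-open variables together cover exactly {2, 11, 18, 20, 22, 27} — 6 values for 6 variables — and 20 appears only in N's list, so N = 20.
The 2 variables L and O are confined to {18, 22}, which locks those values in; drop them from K, M, P.
P has just one choice, so P = 27. Eliminate 27 elsewhere: M.
No further eliminations apply; L can still be any of 18, 22.

18, 22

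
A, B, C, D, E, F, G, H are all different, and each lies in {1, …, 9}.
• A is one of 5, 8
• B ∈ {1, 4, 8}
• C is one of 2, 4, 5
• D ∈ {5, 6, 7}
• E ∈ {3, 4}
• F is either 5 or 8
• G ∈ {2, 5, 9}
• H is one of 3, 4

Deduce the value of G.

The 2 variables A and F are confined to {5, 8}, which locks those values in; drop them from B, C, D, G.
E and H share exactly the 2 values {3, 4}; by pigeonhole those values go to them, so strike 3, 4 from B, C.
B's domain is down to {1}, so B = 1.
C has just one choice, so C = 2. Remove 2 from G.
So G = 9.

9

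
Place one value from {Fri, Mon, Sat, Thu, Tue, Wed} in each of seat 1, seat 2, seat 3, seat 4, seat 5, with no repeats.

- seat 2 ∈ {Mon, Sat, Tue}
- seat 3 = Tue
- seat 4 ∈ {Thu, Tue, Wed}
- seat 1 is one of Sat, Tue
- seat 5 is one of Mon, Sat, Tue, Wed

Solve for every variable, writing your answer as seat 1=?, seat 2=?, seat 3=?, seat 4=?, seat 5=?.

seat 1=Sat, seat 2=Mon, seat 3=Tue, seat 4=Thu, seat 5=Wed

seat 3 must be Tue (only option left). Remove Tue from seat 1, seat 2, seat 4, seat 5.
seat 1 must be Sat (only option left). So seat 2, seat 5 can't be Sat.
seat 2 has just one choice, so seat 2 = Mon. So seat 5 can't be Mon.
seat 5 has just one choice, so seat 5 = Wed. Eliminate Wed elsewhere: seat 4.
seat 4 must be Thu (only option left).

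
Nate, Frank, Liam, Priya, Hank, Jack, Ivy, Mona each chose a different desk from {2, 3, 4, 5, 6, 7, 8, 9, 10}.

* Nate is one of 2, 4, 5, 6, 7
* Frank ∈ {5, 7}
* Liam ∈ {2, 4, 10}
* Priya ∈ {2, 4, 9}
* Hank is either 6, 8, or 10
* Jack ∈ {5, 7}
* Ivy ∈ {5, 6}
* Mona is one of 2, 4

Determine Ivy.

6

The 8 variables together cover exactly {2, 4, 5, 6, 7, 8, 9, 10} — 8 values for 8 variables — and 8 appears only in Hank's list, so Hank = 8.
The 7 still-open variables together cover exactly {2, 4, 5, 6, 7, 9, 10} — 7 values for 7 variables — and 9 appears only in Priya's list, so Priya = 9.
The 6 still-open variables draw from only 6 values {2, 4, 5, 6, 7, 10}, so each is used; only Liam can be 10, hence Liam = 10.
Frank and Jack share exactly the 2 values {5, 7}; by pigeonhole those values go to them, so strike 5, 7 from Nate, Ivy.
So Ivy = 6.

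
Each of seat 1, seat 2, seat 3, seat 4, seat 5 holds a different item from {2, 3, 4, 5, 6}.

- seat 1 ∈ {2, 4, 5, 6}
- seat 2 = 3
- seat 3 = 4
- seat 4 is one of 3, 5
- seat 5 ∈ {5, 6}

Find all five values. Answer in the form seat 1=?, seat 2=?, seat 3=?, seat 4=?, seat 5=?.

seat 1=2, seat 2=3, seat 3=4, seat 4=5, seat 5=6

seat 2 has just one choice, so seat 2 = 3. Eliminate 3 elsewhere: seat 4.
seat 3 must be 4 (only option left). Eliminate 4 elsewhere: seat 1.
That leaves seat 4 = 5. So seat 1, seat 5 can't be 5.
seat 5 has just one choice, so seat 5 = 6. Strike 6 from seat 1.
seat 1 must be 2 (only option left).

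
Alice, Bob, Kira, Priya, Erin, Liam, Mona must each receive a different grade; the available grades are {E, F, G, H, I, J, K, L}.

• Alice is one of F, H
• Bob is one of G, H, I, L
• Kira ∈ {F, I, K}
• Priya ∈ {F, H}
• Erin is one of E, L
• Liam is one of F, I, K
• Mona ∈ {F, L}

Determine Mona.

L

The 7 variables draw from only 7 values {E, F, G, H, I, K, L}, so each is used; only Erin can be E, hence Erin = E.
Among the 6 still-open variables, G fits only Bob (and all 6 values in {F, G, H, I, K, L} must be used), so Bob = G.
The 5 still-open variables together cover exactly {F, H, I, K, L} — 5 values for 5 variables — and L appears only in Mona's list, so Mona = L.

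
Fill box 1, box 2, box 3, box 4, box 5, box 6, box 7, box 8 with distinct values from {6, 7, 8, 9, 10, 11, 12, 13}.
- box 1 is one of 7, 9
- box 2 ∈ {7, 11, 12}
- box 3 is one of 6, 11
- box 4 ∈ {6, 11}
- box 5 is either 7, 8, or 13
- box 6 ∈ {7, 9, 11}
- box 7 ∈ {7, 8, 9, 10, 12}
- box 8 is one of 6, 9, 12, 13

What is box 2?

12

The 8 variables together cover exactly {6, 7, 8, 9, 10, 11, 12, 13} — 8 values for 8 variables — and 10 appears only in box 7's list, so box 7 = 10.
Among the 7 still-open variables, 8 fits only box 5 (and all 7 values in {6, 7, 8, 9, 11, 12, 13} must be used), so box 5 = 8.
The 6 still-open variables draw from only 6 values {6, 7, 9, 11, 12, 13}, so each is used; only box 8 can be 13, hence box 8 = 13.
Among the 5 still-open variables, 12 fits only box 2 (and all 5 values in {6, 7, 9, 11, 12} must be used), so box 2 = 12.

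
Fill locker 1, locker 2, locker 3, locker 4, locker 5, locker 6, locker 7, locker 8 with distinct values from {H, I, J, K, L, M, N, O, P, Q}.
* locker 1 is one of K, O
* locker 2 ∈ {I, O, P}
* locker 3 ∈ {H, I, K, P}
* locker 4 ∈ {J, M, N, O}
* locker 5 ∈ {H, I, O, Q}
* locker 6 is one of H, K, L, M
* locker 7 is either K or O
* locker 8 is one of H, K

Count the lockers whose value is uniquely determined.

2

locker 1 and locker 7 between them cover only {K, O} — a naked pair. Remove those values from locker 2, locker 3, locker 4, locker 5, locker 6, locker 8.
locker 8 must be H (only option left). So locker 3, locker 5, locker 6 can't be H.
The 2 variables locker 2 and locker 3 are confined to {I, P}, which locks those values in; drop them from locker 5.
That leaves locker 5 = Q.
Determined: locker 5=Q, locker 8=H. The other lockers each still have more than one consistent value. That makes 2.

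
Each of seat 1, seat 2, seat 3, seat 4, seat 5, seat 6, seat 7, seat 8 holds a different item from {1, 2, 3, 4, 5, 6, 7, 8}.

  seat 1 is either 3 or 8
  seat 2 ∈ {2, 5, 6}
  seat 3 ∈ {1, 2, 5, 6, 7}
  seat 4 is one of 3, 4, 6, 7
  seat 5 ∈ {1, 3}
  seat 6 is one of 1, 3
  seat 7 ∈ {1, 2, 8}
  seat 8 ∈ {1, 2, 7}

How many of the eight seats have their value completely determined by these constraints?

The 8 variables together cover exactly {1, 2, 3, 4, 5, 6, 7, 8} — 8 values for 8 variables — and 4 appears only in seat 4's list, so seat 4 = 4.
seat 5 and seat 6 share exactly the 2 values {1, 3}; by pigeonhole those values go to them, so strike 1, 3 from seat 1, seat 3, seat 7, seat 8.
seat 1 has just one choice, so seat 1 = 8. Remove 8 from seat 7.
seat 7 must be 2 (only option left). Remove 2 from seat 2, seat 3, seat 8.
seat 8's domain is down to {7}, so seat 8 = 7. Strike 7 from seat 3.
Determined: seat 1=8, seat 4=4, seat 7=2, seat 8=7. The other seats each still have more than one consistent value. That makes 4.

4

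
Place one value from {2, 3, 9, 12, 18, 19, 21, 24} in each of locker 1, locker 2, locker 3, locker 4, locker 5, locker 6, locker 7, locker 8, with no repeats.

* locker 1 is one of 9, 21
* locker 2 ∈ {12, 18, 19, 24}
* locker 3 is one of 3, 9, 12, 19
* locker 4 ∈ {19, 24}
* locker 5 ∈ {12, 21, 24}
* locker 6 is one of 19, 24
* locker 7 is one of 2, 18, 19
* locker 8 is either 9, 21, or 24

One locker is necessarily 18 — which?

The 8 variables together cover exactly {2, 3, 9, 12, 18, 19, 21, 24} — 8 values for 8 variables — and 2 appears only in locker 7's list, so locker 7 = 2.
Among the 7 still-open variables, 3 fits only locker 3 (and all 7 values in {3, 9, 12, 18, 19, 21, 24} must be used), so locker 3 = 3.
The 6 still-open variables together cover exactly {9, 12, 18, 19, 21, 24} — 6 values for 6 variables — and 18 appears only in locker 2's list, so locker 2 = 18.

locker 2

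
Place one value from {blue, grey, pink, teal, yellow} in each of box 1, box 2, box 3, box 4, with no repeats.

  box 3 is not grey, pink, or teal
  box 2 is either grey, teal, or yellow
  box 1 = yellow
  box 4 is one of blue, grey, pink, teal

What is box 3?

blue

box 1 has just one choice, so box 1 = yellow. So box 2, box 3 can't be yellow.
So box 3 = blue.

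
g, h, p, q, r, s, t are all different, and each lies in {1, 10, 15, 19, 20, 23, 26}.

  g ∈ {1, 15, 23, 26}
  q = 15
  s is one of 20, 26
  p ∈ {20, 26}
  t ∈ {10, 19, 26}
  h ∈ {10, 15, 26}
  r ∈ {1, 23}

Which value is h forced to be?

q must be 15 (only option left). Eliminate 15 elsewhere: g, h.
The 6 still-open variables together cover exactly {1, 10, 19, 20, 23, 26} — 6 values for 6 variables — and 19 appears only in t's list, so t = 19.
The 5 still-open variables together cover exactly {1, 10, 20, 23, 26} — 5 values for 5 variables — and 10 appears only in h's list, so h = 10.

10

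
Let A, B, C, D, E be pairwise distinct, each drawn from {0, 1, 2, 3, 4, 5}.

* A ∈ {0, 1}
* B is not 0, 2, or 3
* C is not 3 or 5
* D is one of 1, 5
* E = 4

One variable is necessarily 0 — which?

A

E has just one choice, so E = 4. Strike 4 from B, C.
The 4 still-open variables together cover exactly {0, 1, 2, 5} — 4 values for 4 variables — and 2 appears only in C's list, so C = 2.
Among the 3 still-open variables, 0 fits only A (and all 3 values in {0, 1, 5} must be used), so A = 0.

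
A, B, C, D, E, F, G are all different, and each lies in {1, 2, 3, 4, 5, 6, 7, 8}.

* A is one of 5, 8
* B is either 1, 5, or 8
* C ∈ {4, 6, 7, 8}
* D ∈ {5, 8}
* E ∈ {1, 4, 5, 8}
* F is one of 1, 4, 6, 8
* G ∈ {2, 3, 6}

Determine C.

7

The 2 variables A and D are confined to {5, 8}, which locks those values in; drop them from B, C, E, F.
B must be 1 (only option left). Eliminate 1 elsewhere: E, F.
That leaves E = 4. Eliminate 4 elsewhere: C, F.
That leaves F = 6. Remove 6 from C, G.
So C = 7.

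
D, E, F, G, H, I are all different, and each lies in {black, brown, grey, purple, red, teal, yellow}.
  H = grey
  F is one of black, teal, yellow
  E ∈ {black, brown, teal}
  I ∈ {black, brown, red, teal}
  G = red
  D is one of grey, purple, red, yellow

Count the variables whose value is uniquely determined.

G's domain is down to {red}, so G = red. Remove red from D, I.
H has just one choice, so H = grey. Remove grey from D.
Determined: G=red, H=grey. The other variables each still have more than one consistent value. That makes 2.

2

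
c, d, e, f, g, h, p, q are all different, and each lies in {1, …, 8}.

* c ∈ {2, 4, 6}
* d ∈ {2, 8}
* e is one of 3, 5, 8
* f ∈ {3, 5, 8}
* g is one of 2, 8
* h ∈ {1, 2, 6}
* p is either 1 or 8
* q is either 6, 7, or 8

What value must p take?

1

Among the 8 variables, 4 fits only c (and all 8 values in {1, 2, 3, 4, 5, 6, 7, 8} must be used), so c = 4.
The 7 still-open variables together cover exactly {1, 2, 3, 5, 6, 7, 8} — 7 values for 7 variables — and 7 appears only in q's list, so q = 7.
The 6 still-open variables together cover exactly {1, 2, 3, 5, 6, 8} — 6 values for 6 variables — and 6 appears only in h's list, so h = 6.
Among the 5 still-open variables, 1 fits only p (and all 5 values in {1, 2, 3, 5, 8} must be used), so p = 1.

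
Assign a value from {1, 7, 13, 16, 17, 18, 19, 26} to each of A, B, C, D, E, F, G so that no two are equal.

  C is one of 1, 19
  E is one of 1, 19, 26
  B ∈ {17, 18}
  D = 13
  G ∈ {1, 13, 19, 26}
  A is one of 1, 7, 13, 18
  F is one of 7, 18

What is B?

17

D has just one choice, so D = 13. Remove 13 from A, G.
The 6 still-open variables together cover exactly {1, 7, 17, 18, 19, 26} — 6 values for 6 variables — and 17 appears only in B's list, so B = 17.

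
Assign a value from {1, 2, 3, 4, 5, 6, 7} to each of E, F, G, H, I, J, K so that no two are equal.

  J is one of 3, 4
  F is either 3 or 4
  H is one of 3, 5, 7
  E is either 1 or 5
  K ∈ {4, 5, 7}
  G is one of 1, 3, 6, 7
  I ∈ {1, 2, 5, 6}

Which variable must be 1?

E

Among the 7 variables, 2 fits only I (and all 7 values in {1, 2, 3, 4, 5, 6, 7} must be used), so I = 2.
The 6 still-open variables draw from only 6 values {1, 3, 4, 5, 6, 7}, so each is used; only G can be 6, hence G = 6.
Among the 5 still-open variables, 1 fits only E (and all 5 values in {1, 3, 4, 5, 7} must be used), so E = 1.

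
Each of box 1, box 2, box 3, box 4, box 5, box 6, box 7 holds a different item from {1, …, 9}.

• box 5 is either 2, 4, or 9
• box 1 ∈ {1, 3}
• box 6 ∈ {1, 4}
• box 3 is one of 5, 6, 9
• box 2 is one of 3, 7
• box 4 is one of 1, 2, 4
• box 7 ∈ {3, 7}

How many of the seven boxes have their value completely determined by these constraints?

4

box 2 and box 7 between them cover only {3, 7} — a naked pair. Remove those values from box 1.
box 1's domain is down to {1}, so box 1 = 1. Strike 1 from box 4, box 6.
That leaves box 6 = 4. Eliminate 4 elsewhere: box 4, box 5.
box 4 has just one choice, so box 4 = 2. Strike 2 from box 5.
box 5's domain is down to {9}, so box 5 = 9. Eliminate 9 elsewhere: box 3.
Determined: box 1=1, box 4=2, box 5=9, box 6=4. The other boxes each still have more than one consistent value. That makes 4.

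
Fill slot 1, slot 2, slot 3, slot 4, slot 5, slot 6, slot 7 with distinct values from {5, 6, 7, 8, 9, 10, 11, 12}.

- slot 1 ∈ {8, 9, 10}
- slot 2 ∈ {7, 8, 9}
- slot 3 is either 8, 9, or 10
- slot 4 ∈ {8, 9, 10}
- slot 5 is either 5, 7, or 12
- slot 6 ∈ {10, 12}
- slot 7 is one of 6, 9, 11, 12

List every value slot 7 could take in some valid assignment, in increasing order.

slot 1, slot 3, slot 4 share exactly the 3 values {8, 9, 10}; by pigeonhole those values go to them, so strike 8, 9, 10 from slot 2, slot 6, slot 7.
slot 2's domain is down to {7}, so slot 2 = 7. Strike 7 from slot 5.
slot 6 must be 12 (only option left). Remove 12 from slot 5, slot 7.
slot 5's domain is down to {5}, so slot 5 = 5.
No further eliminations apply; slot 7 can still be any of 6, 11.

6, 11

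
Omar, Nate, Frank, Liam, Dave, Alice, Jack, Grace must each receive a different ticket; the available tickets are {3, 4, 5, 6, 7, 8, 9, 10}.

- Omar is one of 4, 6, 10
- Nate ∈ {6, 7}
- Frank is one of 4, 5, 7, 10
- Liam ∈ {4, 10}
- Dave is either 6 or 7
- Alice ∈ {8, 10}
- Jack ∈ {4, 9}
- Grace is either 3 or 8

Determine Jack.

9

The 8 variables together cover exactly {3, 4, 5, 6, 7, 8, 9, 10} — 8 values for 8 variables — and 3 appears only in Grace's list, so Grace = 3.
The 7 still-open variables together cover exactly {4, 5, 6, 7, 8, 9, 10} — 7 values for 7 variables — and 5 appears only in Frank's list, so Frank = 5.
The 6 still-open variables draw from only 6 values {4, 6, 7, 8, 9, 10}, so each is used; only Alice can be 8, hence Alice = 8.
The 5 still-open variables together cover exactly {4, 6, 7, 9, 10} — 5 values for 5 variables — and 9 appears only in Jack's list, so Jack = 9.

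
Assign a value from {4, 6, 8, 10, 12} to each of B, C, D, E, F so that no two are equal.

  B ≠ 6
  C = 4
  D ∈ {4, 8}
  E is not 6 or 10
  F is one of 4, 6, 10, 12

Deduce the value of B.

10

C has just one choice, so C = 4. Strike 4 from B, D, E, F.
D must be 8 (only option left). Eliminate 8 elsewhere: B, E.
E's domain is down to {12}, so E = 12. Remove 12 from B, F.
So B = 10.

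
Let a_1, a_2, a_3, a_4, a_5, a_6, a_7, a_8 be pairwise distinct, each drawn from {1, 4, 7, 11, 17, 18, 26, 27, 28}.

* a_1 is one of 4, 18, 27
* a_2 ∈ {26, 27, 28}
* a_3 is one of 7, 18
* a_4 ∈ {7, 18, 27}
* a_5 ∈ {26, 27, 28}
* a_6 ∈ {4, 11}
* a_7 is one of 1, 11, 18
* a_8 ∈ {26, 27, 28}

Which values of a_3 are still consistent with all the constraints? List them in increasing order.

The 8 variables together cover exactly {1, 4, 7, 11, 18, 26, 27, 28} — 8 values for 8 variables — and 1 appears only in a_7's list, so a_7 = 1.
The 7 still-open variables together cover exactly {4, 7, 11, 18, 26, 27, 28} — 7 values for 7 variables — and 11 appears only in a_6's list, so a_6 = 11.
The 6 still-open variables draw from only 6 values {4, 7, 18, 26, 27, 28}, so each is used; only a_1 can be 4, hence a_1 = 4.
The 3 variables a_2, a_5, a_8 are confined to {26, 27, 28}, which locks those values in; drop them from a_4.
No further eliminations apply; a_3 can still be any of 7, 18.

7, 18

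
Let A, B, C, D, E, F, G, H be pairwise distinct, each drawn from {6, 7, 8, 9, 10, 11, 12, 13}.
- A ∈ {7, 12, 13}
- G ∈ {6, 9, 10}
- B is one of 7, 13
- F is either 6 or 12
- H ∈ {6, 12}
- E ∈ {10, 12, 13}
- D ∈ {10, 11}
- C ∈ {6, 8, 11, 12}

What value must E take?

The 8 variables draw from only 8 values {6, 7, 8, 9, 10, 11, 12, 13}, so each is used; only C can be 8, hence C = 8.
The 7 still-open variables draw from only 7 values {6, 7, 9, 10, 11, 12, 13}, so each is used; only G can be 9, hence G = 9.
Among the 6 still-open variables, 11 fits only D (and all 6 values in {6, 7, 10, 11, 12, 13} must be used), so D = 11.
Among the 5 still-open variables, 10 fits only E (and all 5 values in {6, 7, 10, 12, 13} must be used), so E = 10.

10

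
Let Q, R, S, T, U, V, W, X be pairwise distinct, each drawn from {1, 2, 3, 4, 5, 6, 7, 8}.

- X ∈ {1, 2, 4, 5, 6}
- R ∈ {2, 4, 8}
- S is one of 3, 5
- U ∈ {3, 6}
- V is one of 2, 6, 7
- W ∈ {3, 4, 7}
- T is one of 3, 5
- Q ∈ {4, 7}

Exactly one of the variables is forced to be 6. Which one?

U

Among the 8 variables, 1 fits only X (and all 8 values in {1, 2, 3, 4, 5, 6, 7, 8} must be used), so X = 1.
The 7 still-open variables together cover exactly {2, 3, 4, 5, 6, 7, 8} — 7 values for 7 variables — and 8 appears only in R's list, so R = 8.
Among the 6 still-open variables, 2 fits only V (and all 6 values in {2, 3, 4, 5, 6, 7} must be used), so V = 2.
The 5 still-open variables together cover exactly {3, 4, 5, 6, 7} — 5 values for 5 variables — and 6 appears only in U's list, so U = 6.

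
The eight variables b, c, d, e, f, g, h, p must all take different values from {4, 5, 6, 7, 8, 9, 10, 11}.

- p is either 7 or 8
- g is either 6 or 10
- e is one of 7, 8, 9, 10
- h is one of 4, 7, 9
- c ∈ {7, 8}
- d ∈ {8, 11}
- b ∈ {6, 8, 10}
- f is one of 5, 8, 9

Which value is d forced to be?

11

The 8 variables together cover exactly {4, 5, 6, 7, 8, 9, 10, 11} — 8 values for 8 variables — and 4 appears only in h's list, so h = 4.
Among the 7 still-open variables, 5 fits only f (and all 7 values in {5, 6, 7, 8, 9, 10, 11} must be used), so f = 5.
The 6 still-open variables draw from only 6 values {6, 7, 8, 9, 10, 11}, so each is used; only e can be 9, hence e = 9.
The 5 still-open variables together cover exactly {6, 7, 8, 10, 11} — 5 values for 5 variables — and 11 appears only in d's list, so d = 11.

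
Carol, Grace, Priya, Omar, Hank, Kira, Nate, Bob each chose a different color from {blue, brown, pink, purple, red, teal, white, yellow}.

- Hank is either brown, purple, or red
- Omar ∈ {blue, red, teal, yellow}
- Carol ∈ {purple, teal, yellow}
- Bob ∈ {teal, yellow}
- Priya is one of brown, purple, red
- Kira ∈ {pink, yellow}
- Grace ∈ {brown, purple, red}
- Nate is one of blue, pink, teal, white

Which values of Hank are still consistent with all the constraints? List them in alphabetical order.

brown, purple, red

The 8 variables draw from only 8 values {blue, brown, pink, purple, red, teal, white, yellow}, so each is used; only Nate can be white, hence Nate = white.
Among the 7 still-open variables, blue fits only Omar (and all 7 values in {blue, brown, pink, purple, red, teal, yellow} must be used), so Omar = blue.
The 6 still-open variables draw from only 6 values {brown, pink, purple, red, teal, yellow}, so each is used; only Kira can be pink, hence Kira = pink.
Grace, Priya, Hank share exactly the 3 values {brown, purple, red}; by pigeonhole those values go to them, so strike brown, purple, red from Carol.
No further eliminations apply; Hank can still be any of brown, purple, red.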